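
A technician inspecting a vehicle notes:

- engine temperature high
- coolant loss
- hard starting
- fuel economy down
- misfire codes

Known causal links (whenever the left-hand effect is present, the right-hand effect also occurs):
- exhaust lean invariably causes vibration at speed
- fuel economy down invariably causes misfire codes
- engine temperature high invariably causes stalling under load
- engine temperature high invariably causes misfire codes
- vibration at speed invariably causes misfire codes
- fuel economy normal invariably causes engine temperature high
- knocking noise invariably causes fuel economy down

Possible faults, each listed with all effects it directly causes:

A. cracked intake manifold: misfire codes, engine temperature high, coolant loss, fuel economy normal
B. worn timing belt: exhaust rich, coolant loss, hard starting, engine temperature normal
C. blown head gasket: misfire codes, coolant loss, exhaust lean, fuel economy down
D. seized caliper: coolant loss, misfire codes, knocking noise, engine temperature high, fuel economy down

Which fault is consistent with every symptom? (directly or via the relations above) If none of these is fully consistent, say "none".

none

For each candidate, compare predicted effects to what was observed:
(A) cracked intake manifold — fails on hard starting, fuel economy down (predicts fuel economy normal, not fuel economy down)
(B) worn timing belt — fails on engine temperature high, fuel economy down, misfire codes (predicts engine temperature normal, not engine temperature high)
(C) blown head gasket — engine temperature high -; coolant loss +; hard starting -; fuel economy down +; misfire codes +
(D) seized caliper — does not account for hard starting
None of the listed candidates fits everything.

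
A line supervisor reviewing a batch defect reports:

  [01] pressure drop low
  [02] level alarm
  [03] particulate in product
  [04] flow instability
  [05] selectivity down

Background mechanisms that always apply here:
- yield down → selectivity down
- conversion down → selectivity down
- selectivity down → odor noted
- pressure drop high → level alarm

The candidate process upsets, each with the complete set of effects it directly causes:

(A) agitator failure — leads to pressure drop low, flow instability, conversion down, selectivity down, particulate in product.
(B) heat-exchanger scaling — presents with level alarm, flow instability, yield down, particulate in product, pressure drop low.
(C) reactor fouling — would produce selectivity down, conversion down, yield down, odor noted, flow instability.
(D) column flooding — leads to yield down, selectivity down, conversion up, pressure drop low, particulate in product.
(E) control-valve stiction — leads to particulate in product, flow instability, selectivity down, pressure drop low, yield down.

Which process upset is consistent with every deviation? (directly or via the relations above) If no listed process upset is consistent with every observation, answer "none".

B

Checking each candidate against the observations:
(A) agitator failure — pressure drop low ✓; level alarm ✗; particulate in product ✓; flow instability ✓; selectivity down ✓
(B) heat-exchanger scaling — accounts for every observation (selectivity down by yield down → selectivity down)
(C) reactor fouling — does not account for pressure drop low, level alarm, particulate in product
(D) column flooding — does not account for level alarm, flow instability
(E) control-valve stiction — pressure drop low ✓; level alarm ✗; particulate in product ✓; flow instability ✓; selectivity down ✓
(B) is the only candidate with no mismatches.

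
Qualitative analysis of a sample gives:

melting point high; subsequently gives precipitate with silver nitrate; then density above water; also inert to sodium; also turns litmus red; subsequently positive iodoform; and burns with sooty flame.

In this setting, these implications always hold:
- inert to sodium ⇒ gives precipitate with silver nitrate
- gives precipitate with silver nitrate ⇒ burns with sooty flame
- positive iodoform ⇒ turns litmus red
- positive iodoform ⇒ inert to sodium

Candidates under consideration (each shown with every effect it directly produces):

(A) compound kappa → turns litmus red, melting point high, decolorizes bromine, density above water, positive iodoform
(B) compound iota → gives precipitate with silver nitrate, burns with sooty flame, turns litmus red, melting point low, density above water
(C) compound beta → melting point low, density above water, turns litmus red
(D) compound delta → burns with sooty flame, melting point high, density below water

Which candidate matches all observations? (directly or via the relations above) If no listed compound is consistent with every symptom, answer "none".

Testing each hypothesis:
(A) compound kappa — accounts for every observation (gives precipitate with silver nitrate via positive iodoform → inert to sodium → gives precipitate with silver nitrate)
(B) compound iota — fails on melting point high, inert to sodium, positive iodoform (predicts melting point low, not melting point high)
(C) compound beta — melting point high -; gives precipitate with silver nitrate -; density above water +; inert to sodium -; turns litmus red +; positive iodoform -; burns with sooty flame -
(D) compound delta — melting point high +; gives precipitate with silver nitrate -; density above water -; inert to sodium -; turns litmus red -; positive iodoform -; burns with sooty flame +
(A) alone accounts for all the evidence.

A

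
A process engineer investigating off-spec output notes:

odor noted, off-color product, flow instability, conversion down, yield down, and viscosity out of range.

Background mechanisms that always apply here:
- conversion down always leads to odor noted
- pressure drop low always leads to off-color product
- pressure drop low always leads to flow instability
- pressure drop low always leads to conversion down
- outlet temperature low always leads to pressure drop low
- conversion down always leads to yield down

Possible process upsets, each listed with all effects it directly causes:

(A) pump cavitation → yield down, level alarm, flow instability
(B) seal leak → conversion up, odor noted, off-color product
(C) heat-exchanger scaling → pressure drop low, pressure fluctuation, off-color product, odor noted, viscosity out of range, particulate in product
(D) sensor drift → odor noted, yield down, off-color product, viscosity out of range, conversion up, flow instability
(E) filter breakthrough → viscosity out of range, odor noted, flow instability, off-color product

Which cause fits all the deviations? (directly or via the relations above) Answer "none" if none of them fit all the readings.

Per-candidate check:
(A) pump cavitation — does not account for odor noted, off-color product, conversion down, viscosity out of range
(B) seal leak — odor noted +; off-color product +; flow instability -; conversion down -; yield down -; viscosity out of range -
(C) heat-exchanger scaling — odor noted +; off-color product +; flow instability + (by pressure drop low → flow instability); conversion down + (by pressure drop low → conversion down); yield down + (by pressure drop low → conversion down → yield down); viscosity out of range +
(D) sensor drift — odor noted +; off-color product +; flow instability +; conversion down -; yield down +; viscosity out of range +
(E) filter breakthrough — odor noted +; off-color product +; flow instability +; conversion down -; yield down -; viscosity out of range +
(C) is the only candidate with no mismatches.

C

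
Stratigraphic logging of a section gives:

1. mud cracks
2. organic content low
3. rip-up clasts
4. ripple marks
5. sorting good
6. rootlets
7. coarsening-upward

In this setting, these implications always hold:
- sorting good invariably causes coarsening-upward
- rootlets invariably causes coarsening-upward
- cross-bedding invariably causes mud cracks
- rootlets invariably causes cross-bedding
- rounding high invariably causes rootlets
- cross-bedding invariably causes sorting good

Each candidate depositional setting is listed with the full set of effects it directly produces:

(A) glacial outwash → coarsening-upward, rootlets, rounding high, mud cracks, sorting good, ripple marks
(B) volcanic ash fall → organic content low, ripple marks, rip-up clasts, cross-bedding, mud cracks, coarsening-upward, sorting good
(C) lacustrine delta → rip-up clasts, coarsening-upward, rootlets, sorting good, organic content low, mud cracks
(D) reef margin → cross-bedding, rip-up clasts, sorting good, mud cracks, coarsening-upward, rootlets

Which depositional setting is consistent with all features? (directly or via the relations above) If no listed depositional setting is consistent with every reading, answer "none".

none

Testing each hypothesis:
(A) glacial outwash — mud cracks match; organic content low miss; rip-up clasts miss; ripple marks match; sorting good match; rootlets match; coarsening-upward match
(B) volcanic ash fall — does not account for rootlets
(C) lacustrine delta — does not account for ripple marks
(D) reef margin — mud cracks match; organic content low miss; rip-up clasts match; ripple marks miss; sorting good match; rootlets match; coarsening-upward match
None of the listed candidates fits everything.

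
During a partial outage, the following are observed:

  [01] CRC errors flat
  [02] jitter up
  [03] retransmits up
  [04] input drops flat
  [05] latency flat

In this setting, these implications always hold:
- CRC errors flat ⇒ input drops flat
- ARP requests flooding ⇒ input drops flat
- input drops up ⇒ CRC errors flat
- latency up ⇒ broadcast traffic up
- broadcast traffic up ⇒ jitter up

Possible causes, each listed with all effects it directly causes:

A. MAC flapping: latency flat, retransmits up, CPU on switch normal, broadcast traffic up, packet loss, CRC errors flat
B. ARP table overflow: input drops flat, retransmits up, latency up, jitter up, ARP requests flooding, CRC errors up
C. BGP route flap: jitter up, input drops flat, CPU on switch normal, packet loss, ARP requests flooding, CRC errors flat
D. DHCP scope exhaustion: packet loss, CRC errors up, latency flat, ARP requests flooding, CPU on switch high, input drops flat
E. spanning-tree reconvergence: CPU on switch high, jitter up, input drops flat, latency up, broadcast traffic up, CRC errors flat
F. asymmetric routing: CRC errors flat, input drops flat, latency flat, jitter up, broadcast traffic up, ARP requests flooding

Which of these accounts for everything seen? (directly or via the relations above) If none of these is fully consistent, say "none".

A

Testing each hypothesis:
(A) MAC flapping — CRC errors flat match; jitter up match (through broadcast traffic up → jitter up); retransmits up match; input drops flat match (through CRC errors flat → input drops flat); latency flat match
(B) ARP table overflow — CRC errors flat miss; jitter up match; retransmits up match; input drops flat match; latency flat miss
(C) BGP route flap — does not account for retransmits up, latency flat
(D) DHCP scope exhaustion — CRC errors flat miss; jitter up miss; retransmits up miss; input drops flat match; latency flat match
(E) spanning-tree reconvergence — fails on retransmits up, latency flat (predicts latency up, not latency flat)
(F) asymmetric routing — does not account for retransmits up
(A) alone accounts for all the evidence.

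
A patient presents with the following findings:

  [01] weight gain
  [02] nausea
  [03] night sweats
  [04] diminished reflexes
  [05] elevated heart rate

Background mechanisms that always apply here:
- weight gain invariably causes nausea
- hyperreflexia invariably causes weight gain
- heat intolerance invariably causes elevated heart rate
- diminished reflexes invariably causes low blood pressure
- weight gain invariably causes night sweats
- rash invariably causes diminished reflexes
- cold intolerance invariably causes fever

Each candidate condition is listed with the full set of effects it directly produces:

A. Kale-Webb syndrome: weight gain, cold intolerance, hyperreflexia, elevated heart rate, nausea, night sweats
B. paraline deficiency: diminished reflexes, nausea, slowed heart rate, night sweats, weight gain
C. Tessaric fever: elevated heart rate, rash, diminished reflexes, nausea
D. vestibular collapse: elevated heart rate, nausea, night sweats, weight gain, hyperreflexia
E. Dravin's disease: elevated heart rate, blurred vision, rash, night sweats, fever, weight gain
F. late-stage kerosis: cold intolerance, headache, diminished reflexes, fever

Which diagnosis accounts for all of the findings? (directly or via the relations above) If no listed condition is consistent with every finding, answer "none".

Checking each candidate against the observations:
(A) Kale-Webb syndrome — weight gain ✓; nausea ✓; night sweats ✓; diminished reflexes ✗; elevated heart rate ✓
(B) paraline deficiency — weight gain ✓; nausea ✓; night sweats ✓; diminished reflexes ✓; elevated heart rate ✗
(C) Tessaric fever — weight gain ✗; nausea ✓; night sweats ✗; diminished reflexes ✓; elevated heart rate ✓
(D) vestibular collapse — fails on diminished reflexes (predicts hyperreflexia, not diminished reflexes)
(E) Dravin's disease — accounts for every observation (nausea by weight gain → nausea)
(F) late-stage kerosis — does not account for weight gain, nausea, night sweats, elevated heart rate
(E) is the only candidate with no mismatches.

E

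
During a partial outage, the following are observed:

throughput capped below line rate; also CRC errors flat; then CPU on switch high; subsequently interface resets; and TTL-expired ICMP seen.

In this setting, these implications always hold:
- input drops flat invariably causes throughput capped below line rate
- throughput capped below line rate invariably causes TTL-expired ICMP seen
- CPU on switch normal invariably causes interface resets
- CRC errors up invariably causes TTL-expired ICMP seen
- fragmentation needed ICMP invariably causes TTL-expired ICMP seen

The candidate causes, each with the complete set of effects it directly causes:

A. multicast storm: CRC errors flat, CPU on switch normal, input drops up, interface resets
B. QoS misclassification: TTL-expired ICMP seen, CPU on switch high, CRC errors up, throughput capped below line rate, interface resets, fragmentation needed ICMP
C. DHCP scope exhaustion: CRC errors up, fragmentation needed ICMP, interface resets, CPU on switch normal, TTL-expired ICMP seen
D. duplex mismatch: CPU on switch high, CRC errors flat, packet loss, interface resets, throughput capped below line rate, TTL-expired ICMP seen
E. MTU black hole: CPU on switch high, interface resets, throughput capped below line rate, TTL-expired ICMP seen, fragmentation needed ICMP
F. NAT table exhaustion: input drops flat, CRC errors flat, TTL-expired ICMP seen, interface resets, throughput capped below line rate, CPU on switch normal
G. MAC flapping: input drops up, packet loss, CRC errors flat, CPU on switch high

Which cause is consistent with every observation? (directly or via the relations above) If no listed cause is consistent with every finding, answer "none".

D

Checking each candidate against the observations:
(A) multicast storm — fails on throughput capped below line rate, CPU on switch high, TTL-expired ICMP seen (predicts CPU on switch normal, not CPU on switch high)
(B) QoS misclassification — fails on CRC errors flat (predicts CRC errors up, not CRC errors flat)
(C) DHCP scope exhaustion — throughput capped below line rate ✗; CRC errors flat ✗; CPU on switch high ✗; interface resets ✓; TTL-expired ICMP seen ✓
(D) duplex mismatch — accounts for every observation
(E) MTU black hole — throughput capped below line rate ✓; CRC errors flat ✗; CPU on switch high ✓; interface resets ✓; TTL-expired ICMP seen ✓
(F) NAT table exhaustion — throughput capped below line rate ✓; CRC errors flat ✓; CPU on switch high ✗; interface resets ✓; TTL-expired ICMP seen ✓
(G) MAC flapping — throughput capped below line rate ✗; CRC errors flat ✓; CPU on switch high ✓; interface resets ✗; TTL-expired ICMP seen ✗
(D) is the only candidate with no mismatches.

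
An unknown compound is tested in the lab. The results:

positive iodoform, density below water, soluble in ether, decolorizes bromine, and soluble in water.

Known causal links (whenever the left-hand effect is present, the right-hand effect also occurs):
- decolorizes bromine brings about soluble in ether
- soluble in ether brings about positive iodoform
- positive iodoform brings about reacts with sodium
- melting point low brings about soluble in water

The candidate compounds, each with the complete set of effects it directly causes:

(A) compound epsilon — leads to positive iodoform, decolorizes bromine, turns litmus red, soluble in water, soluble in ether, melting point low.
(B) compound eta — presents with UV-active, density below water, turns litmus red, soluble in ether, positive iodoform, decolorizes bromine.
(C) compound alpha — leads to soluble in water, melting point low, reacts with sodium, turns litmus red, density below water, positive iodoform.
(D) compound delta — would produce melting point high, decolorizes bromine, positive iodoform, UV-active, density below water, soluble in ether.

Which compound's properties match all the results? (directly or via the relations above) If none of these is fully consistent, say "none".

none

Per-candidate check:
(A) compound epsilon — does not account for density below water
(B) compound eta — does not account for soluble in water
(C) compound alpha — positive iodoform match; density below water match; soluble in ether miss; decolorizes bromine miss; soluble in water match
(D) compound delta — does not account for soluble in water
No candidate is consistent with all observations.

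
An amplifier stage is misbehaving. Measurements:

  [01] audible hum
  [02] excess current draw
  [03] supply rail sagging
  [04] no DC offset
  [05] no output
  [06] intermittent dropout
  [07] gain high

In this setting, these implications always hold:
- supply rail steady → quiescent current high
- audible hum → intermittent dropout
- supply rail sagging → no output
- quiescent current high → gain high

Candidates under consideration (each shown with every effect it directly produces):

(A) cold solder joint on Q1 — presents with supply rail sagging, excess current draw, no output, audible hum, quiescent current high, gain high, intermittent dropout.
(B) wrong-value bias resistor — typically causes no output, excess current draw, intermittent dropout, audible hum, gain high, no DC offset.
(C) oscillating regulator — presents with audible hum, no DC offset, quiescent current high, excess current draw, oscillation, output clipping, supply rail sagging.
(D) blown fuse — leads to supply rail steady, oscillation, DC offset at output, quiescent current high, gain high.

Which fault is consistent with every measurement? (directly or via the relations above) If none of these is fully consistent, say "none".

For each candidate, compare predicted effects to what was observed:
(A) cold solder joint on Q1 — audible hum match; excess current draw match; supply rail sagging match; no DC offset miss; no output match; intermittent dropout match; gain high match
(B) wrong-value bias resistor — audible hum match; excess current draw match; supply rail sagging miss; no DC offset match; no output match; intermittent dropout match; gain high match
(C) oscillating regulator — accounts for every observation (no output through supply rail sagging → no output)
(D) blown fuse — fails on audible hum, excess current draw, supply rail sagging, no DC offset, no output, intermittent dropout (predicts supply rail steady, not supply rail sagging; predicts DC offset at output, not no DC offset)
Only (C) is consistent with every observation.

C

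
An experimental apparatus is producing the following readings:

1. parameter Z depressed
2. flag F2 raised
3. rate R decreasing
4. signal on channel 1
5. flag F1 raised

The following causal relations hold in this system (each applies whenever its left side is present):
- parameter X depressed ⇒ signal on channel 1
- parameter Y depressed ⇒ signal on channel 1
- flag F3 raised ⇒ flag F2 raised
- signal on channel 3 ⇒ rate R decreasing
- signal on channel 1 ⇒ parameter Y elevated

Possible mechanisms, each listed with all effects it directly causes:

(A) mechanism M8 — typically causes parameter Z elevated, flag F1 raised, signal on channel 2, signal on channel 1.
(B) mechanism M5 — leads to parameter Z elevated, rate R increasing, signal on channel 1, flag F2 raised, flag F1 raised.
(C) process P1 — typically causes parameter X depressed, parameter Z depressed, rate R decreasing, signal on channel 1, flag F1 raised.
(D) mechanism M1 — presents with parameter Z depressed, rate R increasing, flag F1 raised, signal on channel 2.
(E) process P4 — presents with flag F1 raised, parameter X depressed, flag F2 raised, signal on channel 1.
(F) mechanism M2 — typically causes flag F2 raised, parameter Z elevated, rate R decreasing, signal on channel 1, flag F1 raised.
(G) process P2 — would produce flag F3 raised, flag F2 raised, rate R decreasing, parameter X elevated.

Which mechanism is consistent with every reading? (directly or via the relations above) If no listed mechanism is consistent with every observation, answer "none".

Per-candidate check:
(A) mechanism M8 — parameter Z depressed -; flag F2 raised -; rate R decreasing -; signal on channel 1 +; flag F1 raised +
(B) mechanism M5 — parameter Z depressed -; flag F2 raised +; rate R decreasing -; signal on channel 1 +; flag F1 raised +
(C) process P1 — does not account for flag F2 raised
(D) mechanism M1 — parameter Z depressed +; flag F2 raised -; rate R decreasing -; signal on channel 1 -; flag F1 raised +
(E) process P4 — parameter Z depressed -; flag F2 raised +; rate R decreasing -; signal on channel 1 +; flag F1 raised +
(F) mechanism M2 — parameter Z depressed -; flag F2 raised +; rate R decreasing +; signal on channel 1 +; flag F1 raised +
(G) process P2 — does not account for parameter Z depressed, signal on channel 1, flag F1 raised
None of the listed candidates fits everything.

none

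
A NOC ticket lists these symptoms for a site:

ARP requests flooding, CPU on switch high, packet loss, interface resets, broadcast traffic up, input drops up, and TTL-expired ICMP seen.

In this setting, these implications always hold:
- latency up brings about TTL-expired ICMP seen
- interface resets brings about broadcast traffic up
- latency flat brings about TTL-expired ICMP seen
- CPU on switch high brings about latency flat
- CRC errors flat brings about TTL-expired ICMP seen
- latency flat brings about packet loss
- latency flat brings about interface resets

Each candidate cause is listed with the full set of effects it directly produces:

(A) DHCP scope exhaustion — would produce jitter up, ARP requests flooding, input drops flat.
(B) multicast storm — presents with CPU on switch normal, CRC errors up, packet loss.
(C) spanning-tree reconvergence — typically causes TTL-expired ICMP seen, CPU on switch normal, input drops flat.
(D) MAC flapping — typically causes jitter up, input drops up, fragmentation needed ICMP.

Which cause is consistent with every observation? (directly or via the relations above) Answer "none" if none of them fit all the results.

none

Testing each hypothesis:
(A) DHCP scope exhaustion — fails on CPU on switch high, packet loss, interface resets, broadcast traffic up, input drops up, TTL-expired ICMP seen (predicts input drops flat, not input drops up)
(B) multicast storm — fails on ARP requests flooding, CPU on switch high, interface resets, broadcast traffic up, input drops up, TTL-expired ICMP seen (predicts CPU on switch normal, not CPU on switch high)
(C) spanning-tree reconvergence — ARP requests flooding miss; CPU on switch high miss; packet loss miss; interface resets miss; broadcast traffic up miss; input drops up miss; TTL-expired ICMP seen match
(D) MAC flapping — does not account for ARP requests flooding, CPU on switch high, packet loss, interface resets, broadcast traffic up, TTL-expired ICMP seen
No candidate is consistent with all observations.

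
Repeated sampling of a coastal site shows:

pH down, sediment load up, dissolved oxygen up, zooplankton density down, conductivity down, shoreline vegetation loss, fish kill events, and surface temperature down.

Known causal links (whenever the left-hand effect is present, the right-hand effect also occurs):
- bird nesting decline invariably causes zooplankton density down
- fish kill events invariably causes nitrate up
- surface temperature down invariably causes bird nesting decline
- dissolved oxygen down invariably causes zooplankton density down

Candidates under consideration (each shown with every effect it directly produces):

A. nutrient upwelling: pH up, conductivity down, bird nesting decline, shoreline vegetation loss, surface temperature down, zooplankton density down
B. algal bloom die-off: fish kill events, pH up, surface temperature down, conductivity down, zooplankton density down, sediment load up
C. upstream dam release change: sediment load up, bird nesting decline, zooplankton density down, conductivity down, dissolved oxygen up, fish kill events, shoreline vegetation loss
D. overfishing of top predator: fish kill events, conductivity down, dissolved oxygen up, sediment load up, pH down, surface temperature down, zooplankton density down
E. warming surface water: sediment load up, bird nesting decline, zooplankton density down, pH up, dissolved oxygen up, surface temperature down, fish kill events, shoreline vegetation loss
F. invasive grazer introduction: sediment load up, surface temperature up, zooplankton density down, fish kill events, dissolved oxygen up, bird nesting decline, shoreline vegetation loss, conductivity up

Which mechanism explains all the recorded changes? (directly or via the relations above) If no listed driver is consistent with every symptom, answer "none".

Testing each hypothesis:
(A) nutrient upwelling — fails on pH down, sediment load up, dissolved oxygen up, fish kill events (predicts pH up, not pH down)
(B) algal bloom die-off — pH down ✗; sediment load up ✓; dissolved oxygen up ✗; zooplankton density down ✓; conductivity down ✓; shoreline vegetation loss ✗; fish kill events ✓; surface temperature down ✓
(C) upstream dam release change — does not account for pH down, surface temperature down
(D) overfishing of top predator — does not account for shoreline vegetation loss
(E) warming surface water — pH down ✗; sediment load up ✓; dissolved oxygen up ✓; zooplankton density down ✓; conductivity down ✗; shoreline vegetation loss ✓; fish kill events ✓; surface temperature down ✓
(F) invasive grazer introduction — pH down ✗; sediment load up ✓; dissolved oxygen up ✓; zooplankton density down ✓; conductivity down ✗; shoreline vegetation loss ✓; fish kill events ✓; surface temperature down ✗
Every candidate fails on at least one observation.

none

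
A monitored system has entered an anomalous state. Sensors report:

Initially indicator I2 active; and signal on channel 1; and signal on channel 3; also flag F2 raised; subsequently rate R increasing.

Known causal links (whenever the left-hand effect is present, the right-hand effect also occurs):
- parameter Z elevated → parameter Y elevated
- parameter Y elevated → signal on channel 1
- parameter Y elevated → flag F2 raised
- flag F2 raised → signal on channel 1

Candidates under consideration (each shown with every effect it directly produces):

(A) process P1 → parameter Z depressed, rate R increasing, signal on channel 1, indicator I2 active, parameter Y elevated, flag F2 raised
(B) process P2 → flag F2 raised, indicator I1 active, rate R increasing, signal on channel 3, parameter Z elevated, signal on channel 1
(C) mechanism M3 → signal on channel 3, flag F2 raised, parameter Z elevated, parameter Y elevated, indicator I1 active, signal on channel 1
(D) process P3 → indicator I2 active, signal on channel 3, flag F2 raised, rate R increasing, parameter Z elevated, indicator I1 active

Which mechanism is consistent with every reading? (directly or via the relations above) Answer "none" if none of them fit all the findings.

D

Testing each hypothesis:
(A) process P1 — indicator I2 active yes; signal on channel 1 yes; signal on channel 3 NO; flag F2 raised yes; rate R increasing yes
(B) process P2 — indicator I2 active NO; signal on channel 1 yes; signal on channel 3 yes; flag F2 raised yes; rate R increasing yes
(C) mechanism M3 — indicator I2 active NO; signal on channel 1 yes; signal on channel 3 yes; flag F2 raised yes; rate R increasing NO
(D) process P3 — indicator I2 active yes; signal on channel 1 yes (by flag F2 raised → signal on channel 1); signal on channel 3 yes; flag F2 raised yes; rate R increasing yes
Only (D) is consistent with every observation.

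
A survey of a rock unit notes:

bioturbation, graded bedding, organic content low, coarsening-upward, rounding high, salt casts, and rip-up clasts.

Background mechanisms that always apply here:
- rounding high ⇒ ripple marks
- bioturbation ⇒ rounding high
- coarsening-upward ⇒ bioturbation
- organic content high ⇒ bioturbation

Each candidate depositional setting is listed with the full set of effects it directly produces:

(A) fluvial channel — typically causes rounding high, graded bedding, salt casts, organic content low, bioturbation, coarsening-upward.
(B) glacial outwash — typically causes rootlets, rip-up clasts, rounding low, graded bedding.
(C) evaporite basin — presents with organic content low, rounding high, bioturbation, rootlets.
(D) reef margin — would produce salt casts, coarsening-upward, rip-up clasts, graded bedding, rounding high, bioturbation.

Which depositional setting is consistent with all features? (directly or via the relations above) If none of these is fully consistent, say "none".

none

Per-candidate check:
(A) fluvial channel — does not account for rip-up clasts
(B) glacial outwash — bioturbation NO; graded bedding yes; organic content low NO; coarsening-upward NO; rounding high NO; salt casts NO; rip-up clasts yes
(C) evaporite basin — bioturbation yes; graded bedding NO; organic content low yes; coarsening-upward NO; rounding high yes; salt casts NO; rip-up clasts NO
(D) reef margin — bioturbation yes; graded bedding yes; organic content low NO; coarsening-upward yes; rounding high yes; salt casts yes; rip-up clasts yes
No candidate is consistent with all observations.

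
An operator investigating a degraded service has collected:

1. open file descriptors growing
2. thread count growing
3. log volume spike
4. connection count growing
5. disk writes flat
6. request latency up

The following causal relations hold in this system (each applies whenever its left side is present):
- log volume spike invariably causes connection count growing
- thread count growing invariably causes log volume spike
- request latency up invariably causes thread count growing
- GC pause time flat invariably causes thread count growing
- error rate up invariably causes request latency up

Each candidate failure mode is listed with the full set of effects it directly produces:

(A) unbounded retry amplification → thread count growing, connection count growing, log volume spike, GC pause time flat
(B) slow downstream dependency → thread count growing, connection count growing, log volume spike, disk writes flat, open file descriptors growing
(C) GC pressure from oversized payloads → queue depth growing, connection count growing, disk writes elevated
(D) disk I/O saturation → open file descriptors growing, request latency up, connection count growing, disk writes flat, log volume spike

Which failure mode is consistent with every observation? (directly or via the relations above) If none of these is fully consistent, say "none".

D

For each candidate, compare predicted effects to what was observed:
(A) unbounded retry amplification — open file descriptors growing miss; thread count growing match; log volume spike match; connection count growing match; disk writes flat miss; request latency up miss
(B) slow downstream dependency — open file descriptors growing match; thread count growing match; log volume spike match; connection count growing match; disk writes flat match; request latency up miss
(C) GC pressure from oversized payloads — fails on open file descriptors growing, thread count growing, log volume spike, disk writes flat, request latency up (predicts disk writes elevated, not disk writes flat)
(D) disk I/O saturation — accounts for every observation (thread count growing via request latency up → thread count growing)
(D) is the only candidate with no mismatches.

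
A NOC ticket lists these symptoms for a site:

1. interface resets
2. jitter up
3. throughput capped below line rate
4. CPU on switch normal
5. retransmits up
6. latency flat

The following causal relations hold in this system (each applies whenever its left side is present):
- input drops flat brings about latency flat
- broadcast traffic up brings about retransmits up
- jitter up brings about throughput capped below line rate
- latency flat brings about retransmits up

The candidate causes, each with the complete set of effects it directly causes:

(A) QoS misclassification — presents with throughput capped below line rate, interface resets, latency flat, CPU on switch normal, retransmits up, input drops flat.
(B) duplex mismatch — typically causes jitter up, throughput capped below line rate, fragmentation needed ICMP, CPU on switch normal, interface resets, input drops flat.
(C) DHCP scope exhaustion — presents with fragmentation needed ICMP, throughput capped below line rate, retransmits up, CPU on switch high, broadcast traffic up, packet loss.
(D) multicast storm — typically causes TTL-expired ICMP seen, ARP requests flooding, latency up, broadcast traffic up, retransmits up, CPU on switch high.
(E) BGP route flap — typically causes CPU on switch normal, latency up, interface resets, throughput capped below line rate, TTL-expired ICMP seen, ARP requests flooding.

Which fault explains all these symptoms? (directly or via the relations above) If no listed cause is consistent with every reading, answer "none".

Per-candidate check:
(A) QoS misclassification — interface resets +; jitter up -; throughput capped below line rate +; CPU on switch normal +; retransmits up +; latency flat +
(B) duplex mismatch — accounts for every observation (retransmits up through input drops flat → latency flat → retransmits up)
(C) DHCP scope exhaustion — fails on interface resets, jitter up, CPU on switch normal, latency flat (predicts CPU on switch high, not CPU on switch normal)
(D) multicast storm — interface resets -; jitter up -; throughput capped below line rate -; CPU on switch normal -; retransmits up +; latency flat -
(E) BGP route flap — fails on jitter up, retransmits up, latency flat (predicts latency up, not latency flat)
(B) alone accounts for all the evidence.

B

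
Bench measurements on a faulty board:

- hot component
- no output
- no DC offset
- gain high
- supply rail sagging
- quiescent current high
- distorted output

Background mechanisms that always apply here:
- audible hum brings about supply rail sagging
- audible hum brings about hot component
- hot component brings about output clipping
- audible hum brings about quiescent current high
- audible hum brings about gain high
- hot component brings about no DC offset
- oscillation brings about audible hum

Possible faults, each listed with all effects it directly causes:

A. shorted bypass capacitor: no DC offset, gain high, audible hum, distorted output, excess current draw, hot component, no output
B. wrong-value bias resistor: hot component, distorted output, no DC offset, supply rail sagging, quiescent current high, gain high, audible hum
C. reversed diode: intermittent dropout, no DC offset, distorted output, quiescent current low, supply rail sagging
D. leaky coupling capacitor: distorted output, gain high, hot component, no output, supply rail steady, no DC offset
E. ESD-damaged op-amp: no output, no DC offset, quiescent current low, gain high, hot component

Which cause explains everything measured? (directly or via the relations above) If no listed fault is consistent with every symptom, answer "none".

Checking each candidate against the observations:
(A) shorted bypass capacitor — accounts for every observation (supply rail sagging through audible hum → supply rail sagging)
(B) wrong-value bias resistor — does not account for no output
(C) reversed diode — fails on hot component, no output, gain high, quiescent current high (predicts quiescent current low, not quiescent current high)
(D) leaky coupling capacitor — fails on supply rail sagging, quiescent current high (predicts supply rail steady, not supply rail sagging)
(E) ESD-damaged op-amp — fails on supply rail sagging, quiescent current high, distorted output (predicts quiescent current low, not quiescent current high)
(A) alone accounts for all the evidence.

A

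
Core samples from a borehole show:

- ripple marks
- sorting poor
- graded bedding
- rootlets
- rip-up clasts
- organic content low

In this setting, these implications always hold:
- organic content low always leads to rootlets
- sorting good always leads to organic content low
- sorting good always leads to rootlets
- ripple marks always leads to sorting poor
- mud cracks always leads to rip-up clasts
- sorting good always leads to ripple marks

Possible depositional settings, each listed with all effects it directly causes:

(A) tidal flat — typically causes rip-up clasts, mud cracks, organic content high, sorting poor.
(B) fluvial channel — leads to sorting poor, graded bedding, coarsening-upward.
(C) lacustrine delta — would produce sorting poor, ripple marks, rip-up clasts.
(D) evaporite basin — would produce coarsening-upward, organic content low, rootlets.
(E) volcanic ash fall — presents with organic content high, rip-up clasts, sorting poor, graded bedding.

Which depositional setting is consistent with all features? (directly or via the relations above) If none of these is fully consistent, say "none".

Checking each candidate against the observations:
(A) tidal flat — ripple marks miss; sorting poor match; graded bedding miss; rootlets miss; rip-up clasts match; organic content low miss
(B) fluvial channel — does not account for ripple marks, rootlets, rip-up clasts, organic content low
(C) lacustrine delta — does not account for graded bedding, rootlets, organic content low
(D) evaporite basin — does not account for ripple marks, sorting poor, graded bedding, rip-up clasts
(E) volcanic ash fall — fails on ripple marks, rootlets, organic content low (predicts organic content high, not organic content low)
Every candidate fails on at least one observation.

none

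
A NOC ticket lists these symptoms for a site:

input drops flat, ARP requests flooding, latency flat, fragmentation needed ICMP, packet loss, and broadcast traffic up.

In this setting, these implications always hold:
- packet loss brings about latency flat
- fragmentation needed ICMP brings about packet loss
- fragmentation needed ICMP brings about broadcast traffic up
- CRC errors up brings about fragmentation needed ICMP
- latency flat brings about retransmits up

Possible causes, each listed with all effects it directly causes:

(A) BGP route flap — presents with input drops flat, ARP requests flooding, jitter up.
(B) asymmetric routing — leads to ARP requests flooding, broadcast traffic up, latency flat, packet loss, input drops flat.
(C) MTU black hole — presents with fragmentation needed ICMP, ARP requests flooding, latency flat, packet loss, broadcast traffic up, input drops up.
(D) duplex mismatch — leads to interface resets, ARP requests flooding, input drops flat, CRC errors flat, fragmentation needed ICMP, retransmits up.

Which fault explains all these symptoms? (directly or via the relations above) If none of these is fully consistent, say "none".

Testing each hypothesis:
(A) BGP route flap — input drops flat ✓; ARP requests flooding ✓; latency flat ✗; fragmentation needed ICMP ✗; packet loss ✗; broadcast traffic up ✗
(B) asymmetric routing — input drops flat ✓; ARP requests flooding ✓; latency flat ✓; fragmentation needed ICMP ✗; packet loss ✓; broadcast traffic up ✓
(C) MTU black hole — input drops flat ✗; ARP requests flooding ✓; latency flat ✓; fragmentation needed ICMP ✓; packet loss ✓; broadcast traffic up ✓
(D) duplex mismatch — input drops flat ✓; ARP requests flooding ✓; latency flat ✓ (by fragmentation needed ICMP → packet loss → latency flat); fragmentation needed ICMP ✓; packet loss ✓ (by fragmentation needed ICMP → packet loss); broadcast traffic up ✓ (by fragmentation needed ICMP → broadcast traffic up)
(D) is the only candidate with no mismatches.

D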